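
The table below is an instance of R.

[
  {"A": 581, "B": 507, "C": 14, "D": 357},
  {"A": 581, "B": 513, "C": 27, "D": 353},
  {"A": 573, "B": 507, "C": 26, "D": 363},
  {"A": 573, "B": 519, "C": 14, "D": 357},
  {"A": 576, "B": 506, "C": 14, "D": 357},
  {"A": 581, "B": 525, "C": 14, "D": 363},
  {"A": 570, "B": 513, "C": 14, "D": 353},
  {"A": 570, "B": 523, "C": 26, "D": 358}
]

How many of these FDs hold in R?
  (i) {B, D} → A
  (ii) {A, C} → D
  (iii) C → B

(i) {B, D} → A: (B=513, D=353): 2 rows → A takes values {581, 570} — violation — fails.
(ii) {A, C} → D: (A=581, C=14): 2 rows → D takes values {357, 363} — violation — fails.
(iii) C → B: C=14: 5 rows → B takes values {507, 519, 506, 525, 513} — violation; C=26: 2 rows → B takes values {507, 523} — violation — fails.
None of the 3 dependencies hold.

0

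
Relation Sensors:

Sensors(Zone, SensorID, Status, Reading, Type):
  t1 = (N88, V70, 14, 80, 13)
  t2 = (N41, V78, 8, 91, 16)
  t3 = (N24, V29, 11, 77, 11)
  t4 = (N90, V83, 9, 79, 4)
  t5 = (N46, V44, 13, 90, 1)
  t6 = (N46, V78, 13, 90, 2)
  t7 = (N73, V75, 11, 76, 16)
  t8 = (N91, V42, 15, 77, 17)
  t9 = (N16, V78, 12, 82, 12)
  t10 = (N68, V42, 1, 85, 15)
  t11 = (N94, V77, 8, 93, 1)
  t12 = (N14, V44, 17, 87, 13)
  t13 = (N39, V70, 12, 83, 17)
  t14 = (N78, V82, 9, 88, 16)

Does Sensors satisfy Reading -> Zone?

Reading=80: row 1 → Zone = N88 ✓
Reading=91: row 2 → Zone = N41 ✓
Reading=77: rows 3, 8 → Zone takes values {N24, N91} — violation
Reading=79: row 4 → Zone = N90 ✓
Reading=90: rows 5, 6 → Zone = N46, N46 ✓
Reading=76: row 7 → Zone = N73 ✓
Reading=82: row 9 → Zone = N16 ✓
Reading=85: row 10 → Zone = N68 ✓
Reading=93: row 11 → Zone = N94 ✓
Reading=87: row 12 → Zone = N14 ✓
Reading=83: row 13 → Zone = N39 ✓
Reading=88: row 14 → Zone = N78 ✓
Two rows agree on Reading but differ on Zone, so Reading -> Zone does not hold.

No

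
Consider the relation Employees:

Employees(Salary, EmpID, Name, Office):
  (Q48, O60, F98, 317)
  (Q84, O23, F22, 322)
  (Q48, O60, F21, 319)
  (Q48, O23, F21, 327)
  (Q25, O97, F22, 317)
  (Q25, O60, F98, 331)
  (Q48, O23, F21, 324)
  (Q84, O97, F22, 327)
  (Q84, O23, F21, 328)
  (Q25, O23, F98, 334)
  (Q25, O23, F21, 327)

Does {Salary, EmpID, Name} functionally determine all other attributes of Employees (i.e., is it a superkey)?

Two distinct rows share (Salary=Q48, EmpID=O23, Name=F21), so {Salary, EmpID, Name} does not determine every attribute — not a superkey.

No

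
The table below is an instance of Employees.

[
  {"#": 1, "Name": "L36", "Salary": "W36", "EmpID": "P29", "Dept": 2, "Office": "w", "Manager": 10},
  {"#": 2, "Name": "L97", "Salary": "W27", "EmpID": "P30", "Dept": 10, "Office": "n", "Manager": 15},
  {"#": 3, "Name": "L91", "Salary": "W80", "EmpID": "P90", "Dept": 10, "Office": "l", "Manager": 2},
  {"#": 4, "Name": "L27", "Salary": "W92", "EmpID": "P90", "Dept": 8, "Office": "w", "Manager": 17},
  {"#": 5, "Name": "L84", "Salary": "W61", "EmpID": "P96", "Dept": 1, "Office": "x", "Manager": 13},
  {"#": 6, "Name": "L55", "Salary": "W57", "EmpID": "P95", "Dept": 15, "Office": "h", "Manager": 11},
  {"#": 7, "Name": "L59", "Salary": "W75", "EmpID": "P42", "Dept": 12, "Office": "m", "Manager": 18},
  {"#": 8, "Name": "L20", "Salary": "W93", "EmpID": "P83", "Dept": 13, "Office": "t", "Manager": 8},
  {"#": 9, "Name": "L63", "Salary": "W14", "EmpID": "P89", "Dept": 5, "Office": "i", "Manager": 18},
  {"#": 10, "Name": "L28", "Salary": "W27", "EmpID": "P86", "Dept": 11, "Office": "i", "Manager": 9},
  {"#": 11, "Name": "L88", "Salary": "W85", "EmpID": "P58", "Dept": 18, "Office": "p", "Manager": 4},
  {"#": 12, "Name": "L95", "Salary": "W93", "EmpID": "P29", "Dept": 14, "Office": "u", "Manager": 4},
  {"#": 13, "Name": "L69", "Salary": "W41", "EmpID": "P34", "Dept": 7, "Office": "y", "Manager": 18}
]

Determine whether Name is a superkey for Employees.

All 13 rows have distinct Name values, so Name → (all attributes) holds and Name is a superkey.

Yes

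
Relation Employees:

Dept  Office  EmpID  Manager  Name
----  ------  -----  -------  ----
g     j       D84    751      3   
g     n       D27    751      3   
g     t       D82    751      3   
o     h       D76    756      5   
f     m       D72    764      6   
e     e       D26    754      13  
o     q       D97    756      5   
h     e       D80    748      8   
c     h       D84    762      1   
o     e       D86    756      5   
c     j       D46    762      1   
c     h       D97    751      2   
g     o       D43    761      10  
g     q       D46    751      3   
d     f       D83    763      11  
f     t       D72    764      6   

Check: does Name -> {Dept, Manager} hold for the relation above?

Yes

Name=3: 4 rows → {Dept,Manager} = (g, 751), (g, 751), (g, 751), (g, 751) ✓
Name=5: 3 rows → {Dept,Manager} = (o, 756), (o, 756), (o, 756) ✓
Name=6: 2 rows → {Dept,Manager} = (f, 764), (f, 764) ✓
Name=13: 1 row → {Dept,Manager} = (e, 754) ✓
Name=8: 1 row → {Dept,Manager} = (h, 748) ✓
Name=1: 2 rows → {Dept,Manager} = (c, 762), (c, 762) ✓
Name=2: 1 row → {Dept,Manager} = (c, 751) ✓
Name=10: 1 row → {Dept,Manager} = (g, 761) ✓
Name=11: 1 row → {Dept,Manager} = (d, 763) ✓
Every Name value is associated with a single {Dept, Manager} value, so Name -> {Dept, Manager} holds.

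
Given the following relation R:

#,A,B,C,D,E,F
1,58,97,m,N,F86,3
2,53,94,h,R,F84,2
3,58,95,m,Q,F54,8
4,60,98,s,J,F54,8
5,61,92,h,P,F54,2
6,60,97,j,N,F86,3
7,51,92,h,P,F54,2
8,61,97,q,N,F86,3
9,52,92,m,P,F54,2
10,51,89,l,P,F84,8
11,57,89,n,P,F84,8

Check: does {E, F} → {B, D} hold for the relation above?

(E=F86, F=3): rows 1, 6, 8 → {B,D} = (97, N), (97, N), (97, N) ✓
(E=F84, F=2): row 2 → {B,D} = (94, R) ✓
(E=F54, F=8): rows 3, 4 → {B,D} takes values {(95, Q), (98, J)} — violation
(E=F54, F=2): rows 5, 7, 9 → {B,D} = (92, P), (92, P), (92, P) ✓
(E=F84, F=8): rows 10, 11 → {B,D} = (89, P), (89, P) ✓
Two rows agree on {E, F} but differ on {B, D}, so {E, F} → {B, D} does not hold.

No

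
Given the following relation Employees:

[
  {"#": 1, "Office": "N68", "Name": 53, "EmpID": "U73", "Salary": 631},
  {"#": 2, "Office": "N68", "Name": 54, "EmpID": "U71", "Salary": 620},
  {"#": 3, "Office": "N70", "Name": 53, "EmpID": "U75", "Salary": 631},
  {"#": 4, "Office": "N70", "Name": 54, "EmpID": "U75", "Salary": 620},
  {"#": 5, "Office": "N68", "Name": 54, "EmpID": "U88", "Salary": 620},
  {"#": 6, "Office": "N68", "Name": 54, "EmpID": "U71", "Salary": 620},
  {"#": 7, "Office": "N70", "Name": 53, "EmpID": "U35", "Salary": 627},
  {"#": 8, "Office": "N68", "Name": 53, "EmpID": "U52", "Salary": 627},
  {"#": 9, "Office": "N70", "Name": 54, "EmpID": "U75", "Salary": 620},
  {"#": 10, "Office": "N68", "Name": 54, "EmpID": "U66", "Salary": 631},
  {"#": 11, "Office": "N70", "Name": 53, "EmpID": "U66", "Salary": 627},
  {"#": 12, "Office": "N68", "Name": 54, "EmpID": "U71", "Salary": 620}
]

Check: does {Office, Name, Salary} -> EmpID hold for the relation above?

(Office=N68, Name=53, Salary=631): row 1 → EmpID = U73 ✓
(Office=N68, Name=54, Salary=620): rows 2, 5, 6, 12 → EmpID takes values {U71, U88} — violation
(Office=N70, Name=53, Salary=631): row 3 → EmpID = U75 ✓
(Office=N70, Name=54, Salary=620): rows 4, 9 → EmpID = U75, U75 ✓
(Office=N70, Name=53, Salary=627): rows 7, 11 → EmpID takes values {U35, U66} — violation
(Office=N68, Name=53, Salary=627): row 8 → EmpID = U52 ✓
(Office=N68, Name=54, Salary=631): row 10 → EmpID = U66 ✓
Two rows agree on {Office, Name, Salary} but differ on EmpID, so {Office, Name, Salary} -> EmpID does not hold.

No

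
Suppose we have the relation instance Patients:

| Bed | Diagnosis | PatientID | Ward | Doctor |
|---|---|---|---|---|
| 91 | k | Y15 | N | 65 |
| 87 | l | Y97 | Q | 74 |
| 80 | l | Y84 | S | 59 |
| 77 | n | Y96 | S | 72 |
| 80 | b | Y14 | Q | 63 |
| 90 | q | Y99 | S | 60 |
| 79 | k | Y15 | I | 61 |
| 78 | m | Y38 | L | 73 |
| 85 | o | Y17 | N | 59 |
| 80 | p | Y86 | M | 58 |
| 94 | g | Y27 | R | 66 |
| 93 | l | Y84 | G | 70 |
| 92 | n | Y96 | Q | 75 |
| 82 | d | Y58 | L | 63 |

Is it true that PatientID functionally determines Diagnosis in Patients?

PatientID=Y15: 2 rows → Diagnosis = k, k ✓
PatientID=Y97: 1 row → Diagnosis = l ✓
PatientID=Y84: 2 rows → Diagnosis = l, l ✓
PatientID=Y96: 2 rows → Diagnosis = n, n ✓
PatientID=Y14: 1 row → Diagnosis = b ✓
PatientID=Y99: 1 row → Diagnosis = q ✓
PatientID=Y38: 1 row → Diagnosis = m ✓
PatientID=Y17: 1 row → Diagnosis = o ✓
PatientID=Y86: 1 row → Diagnosis = p ✓
PatientID=Y27: 1 row → Diagnosis = g ✓
PatientID=Y58: 1 row → Diagnosis = d ✓
Every PatientID value is associated with a single Diagnosis value, so PatientID → Diagnosis holds.

Yes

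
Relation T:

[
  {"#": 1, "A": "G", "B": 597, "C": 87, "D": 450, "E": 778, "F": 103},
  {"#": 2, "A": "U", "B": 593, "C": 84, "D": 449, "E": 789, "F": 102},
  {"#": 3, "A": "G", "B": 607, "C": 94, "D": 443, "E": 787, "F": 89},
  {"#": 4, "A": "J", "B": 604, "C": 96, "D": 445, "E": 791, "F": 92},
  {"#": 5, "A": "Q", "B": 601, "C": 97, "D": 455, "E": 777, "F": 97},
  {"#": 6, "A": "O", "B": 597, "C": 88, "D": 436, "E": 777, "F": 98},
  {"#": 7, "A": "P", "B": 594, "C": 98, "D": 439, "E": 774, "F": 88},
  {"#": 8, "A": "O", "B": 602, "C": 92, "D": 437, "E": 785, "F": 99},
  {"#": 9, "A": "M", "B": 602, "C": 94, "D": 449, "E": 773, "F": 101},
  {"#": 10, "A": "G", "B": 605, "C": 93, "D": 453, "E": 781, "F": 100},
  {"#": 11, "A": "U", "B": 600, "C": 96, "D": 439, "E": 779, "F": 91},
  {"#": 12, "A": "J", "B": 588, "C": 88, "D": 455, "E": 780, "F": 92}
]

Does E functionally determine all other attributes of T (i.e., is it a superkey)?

No

Rows 5 and 6 have the same E value E=777 but are distinct tuples, so E does not determine every attribute — not a superkey.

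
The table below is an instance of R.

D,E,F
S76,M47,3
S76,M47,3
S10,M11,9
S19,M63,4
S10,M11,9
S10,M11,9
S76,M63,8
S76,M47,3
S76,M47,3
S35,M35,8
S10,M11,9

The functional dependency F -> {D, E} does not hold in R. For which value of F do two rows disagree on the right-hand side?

F=3: 4 rows → {D,E} = (S76, M47), (S76, M47), (S76, M47), (S76, M47) ✓
F=9: 4 rows → {D,E} = (S10, M11), (S10, M11), (S10, M11), (S10, M11) ✓
F=4: 1 row → {D,E} = (S19, M63) ✓
F=8: 2 rows → {D,E} takes values {(S76, M63), (S35, M35)} — violation
The only F value with inconsistent RHS is F=8.

8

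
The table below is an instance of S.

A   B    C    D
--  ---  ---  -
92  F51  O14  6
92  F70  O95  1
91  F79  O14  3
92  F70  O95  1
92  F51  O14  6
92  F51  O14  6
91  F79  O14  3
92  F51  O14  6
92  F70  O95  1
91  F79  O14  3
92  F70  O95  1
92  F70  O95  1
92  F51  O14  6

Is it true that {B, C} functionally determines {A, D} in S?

Yes

(B=F51, C=O14): 5 rows → {A,D} = (92, 6), (92, 6), (92, 6), (92, 6), (92, 6) ✓
(B=F70, C=O95): 5 rows → {A,D} = (92, 1), (92, 1), (92, 1), (92, 1), (92, 1) ✓
(B=F79, C=O14): 3 rows → {A,D} = (91, 3), (91, 3), (91, 3) ✓
Every {B, C} value is associated with a single {A, D} value, so {B, C} → {A, D} holds.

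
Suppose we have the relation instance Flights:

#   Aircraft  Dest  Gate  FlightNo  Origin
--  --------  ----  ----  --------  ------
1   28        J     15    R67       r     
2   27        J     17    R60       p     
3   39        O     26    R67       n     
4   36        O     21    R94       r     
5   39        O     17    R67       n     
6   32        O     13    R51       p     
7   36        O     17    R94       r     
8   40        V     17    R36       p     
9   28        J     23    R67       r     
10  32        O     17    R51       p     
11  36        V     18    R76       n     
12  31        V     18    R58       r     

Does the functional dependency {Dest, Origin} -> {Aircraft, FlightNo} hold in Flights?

Yes

(Dest=J, Origin=r): rows 1, 9 → {Aircraft,FlightNo} = (28, R67), (28, R67) ✓
(Dest=J, Origin=p): row 2 → {Aircraft,FlightNo} = (27, R60) ✓
(Dest=O, Origin=n): rows 3, 5 → {Aircraft,FlightNo} = (39, R67), (39, R67) ✓
(Dest=O, Origin=r): rows 4, 7 → {Aircraft,FlightNo} = (36, R94), (36, R94) ✓
(Dest=O, Origin=p): rows 6, 10 → {Aircraft,FlightNo} = (32, R51), (32, R51) ✓
(Dest=V, Origin=p): row 8 → {Aircraft,FlightNo} = (40, R36) ✓
(Dest=V, Origin=n): row 11 → {Aircraft,FlightNo} = (36, R76) ✓
(Dest=V, Origin=r): row 12 → {Aircraft,FlightNo} = (31, R58) ✓
Every {Dest, Origin} value is associated with a single {Aircraft, FlightNo} value, so {Dest, Origin} -> {Aircraft, FlightNo} holds.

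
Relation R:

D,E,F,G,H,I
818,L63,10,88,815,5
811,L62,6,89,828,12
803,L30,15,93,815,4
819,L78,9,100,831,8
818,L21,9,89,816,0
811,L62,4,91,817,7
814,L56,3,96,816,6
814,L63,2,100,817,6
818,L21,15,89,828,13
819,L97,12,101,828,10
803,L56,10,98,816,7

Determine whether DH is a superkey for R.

All 11 rows have distinct DH values, so DH → (all attributes) holds and DH is a superkey.

Yes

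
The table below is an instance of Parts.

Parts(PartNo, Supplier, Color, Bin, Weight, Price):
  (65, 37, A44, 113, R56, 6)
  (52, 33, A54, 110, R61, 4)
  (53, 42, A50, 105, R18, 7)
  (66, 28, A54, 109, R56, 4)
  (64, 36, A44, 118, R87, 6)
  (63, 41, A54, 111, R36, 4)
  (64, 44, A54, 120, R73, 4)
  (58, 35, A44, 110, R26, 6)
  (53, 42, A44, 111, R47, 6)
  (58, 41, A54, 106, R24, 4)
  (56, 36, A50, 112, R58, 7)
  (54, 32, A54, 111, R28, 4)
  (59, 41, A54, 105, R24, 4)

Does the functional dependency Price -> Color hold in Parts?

Price=6: 4 rows → Color = A44, A44, A44, A44 ✓
Price=4: 7 rows → Color = A54, A54, A54, A54, A54, A54, A54 ✓
Price=7: 2 rows → Color = A50, A50 ✓
Every Price value is associated with a single Color value, so Price -> Color holds.

Yes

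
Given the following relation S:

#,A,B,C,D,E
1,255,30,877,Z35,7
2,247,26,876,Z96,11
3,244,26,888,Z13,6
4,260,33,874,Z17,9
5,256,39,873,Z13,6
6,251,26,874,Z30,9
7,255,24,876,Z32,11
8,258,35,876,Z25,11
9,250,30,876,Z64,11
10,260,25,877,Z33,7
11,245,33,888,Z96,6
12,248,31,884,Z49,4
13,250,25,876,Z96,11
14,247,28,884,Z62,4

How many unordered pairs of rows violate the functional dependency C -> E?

0

C=877: all 2 rows agree on E — 0 pairs.
C=876: all 5 rows agree on E — 0 pairs.
C=888: all 2 rows agree on E — 0 pairs.
C=874: all 2 rows agree on E — 0 pairs.
C=884: all 2 rows agree on E — 0 pairs.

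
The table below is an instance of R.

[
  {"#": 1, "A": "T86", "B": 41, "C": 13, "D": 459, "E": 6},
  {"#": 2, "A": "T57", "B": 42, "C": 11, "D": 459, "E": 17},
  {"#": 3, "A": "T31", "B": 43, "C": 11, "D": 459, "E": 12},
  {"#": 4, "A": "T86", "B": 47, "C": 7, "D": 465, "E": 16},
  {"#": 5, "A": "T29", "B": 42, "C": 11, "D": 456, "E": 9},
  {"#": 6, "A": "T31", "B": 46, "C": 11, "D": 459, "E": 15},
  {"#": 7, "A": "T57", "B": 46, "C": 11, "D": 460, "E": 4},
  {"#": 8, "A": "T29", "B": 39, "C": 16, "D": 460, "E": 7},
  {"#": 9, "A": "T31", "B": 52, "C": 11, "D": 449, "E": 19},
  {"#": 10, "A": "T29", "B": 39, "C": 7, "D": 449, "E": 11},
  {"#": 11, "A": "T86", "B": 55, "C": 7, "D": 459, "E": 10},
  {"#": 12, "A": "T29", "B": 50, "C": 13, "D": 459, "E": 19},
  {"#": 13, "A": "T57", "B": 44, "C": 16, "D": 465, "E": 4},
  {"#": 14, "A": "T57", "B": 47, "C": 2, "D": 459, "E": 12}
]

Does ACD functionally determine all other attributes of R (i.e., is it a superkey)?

Rows 3 and 6 have the same ACD value (A=T31, C=11, D=459) but are distinct tuples, so ACD does not determine every attribute — not a superkey.

No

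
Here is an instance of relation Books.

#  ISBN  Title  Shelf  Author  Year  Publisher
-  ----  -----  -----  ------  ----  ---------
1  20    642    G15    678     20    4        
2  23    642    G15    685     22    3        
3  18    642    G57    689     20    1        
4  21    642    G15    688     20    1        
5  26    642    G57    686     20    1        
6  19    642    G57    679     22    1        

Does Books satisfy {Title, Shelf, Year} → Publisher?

(Title=642, Shelf=G15, Year=20): rows 1, 4 → Publisher takes values {4, 1} — violation
(Title=642, Shelf=G15, Year=22): row 2 → Publisher = 3 ✓
(Title=642, Shelf=G57, Year=20): rows 3, 5 → Publisher = 1, 1 ✓
(Title=642, Shelf=G57, Year=22): row 6 → Publisher = 1 ✓
Two rows agree on {Title, Shelf, Year} but differ on Publisher, so {Title, Shelf, Year} → Publisher does not hold.

No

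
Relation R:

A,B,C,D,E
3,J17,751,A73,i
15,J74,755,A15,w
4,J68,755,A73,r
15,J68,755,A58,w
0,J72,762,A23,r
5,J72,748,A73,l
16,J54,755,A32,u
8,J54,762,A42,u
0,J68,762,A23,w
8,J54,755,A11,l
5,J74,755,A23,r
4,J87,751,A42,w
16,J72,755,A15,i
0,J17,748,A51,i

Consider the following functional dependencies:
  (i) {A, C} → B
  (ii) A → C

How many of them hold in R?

(i) {A, C} → B: (A=15, C=755): 2 rows → B takes values {J74, J68} — violation; (A=0, C=762): 2 rows → B takes values {J72, J68} — violation; (A=16, C=755): 2 rows → B takes values {J54, J72} — violation — fails.
(ii) A → C: A=4: 2 rows → C takes values {755, 751} — violation; A=0: 3 rows → C takes values {762, 748} — violation; A=5: 2 rows → C takes values {748, 755} — violation; A=8: 2 rows → C takes values {762, 755} — violation — fails.
None of the 2 dependencies hold.

0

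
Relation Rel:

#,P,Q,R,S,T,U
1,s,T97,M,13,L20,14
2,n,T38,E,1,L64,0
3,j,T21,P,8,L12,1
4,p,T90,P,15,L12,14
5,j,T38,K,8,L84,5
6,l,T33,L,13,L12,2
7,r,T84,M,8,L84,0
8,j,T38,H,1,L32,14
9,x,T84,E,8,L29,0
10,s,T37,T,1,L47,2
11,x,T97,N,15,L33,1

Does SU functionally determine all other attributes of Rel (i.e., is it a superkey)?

No

Rows 7 and 9 have the same SU value (S=8, U=0) but are distinct tuples, so SU does not determine every attribute — not a superkey.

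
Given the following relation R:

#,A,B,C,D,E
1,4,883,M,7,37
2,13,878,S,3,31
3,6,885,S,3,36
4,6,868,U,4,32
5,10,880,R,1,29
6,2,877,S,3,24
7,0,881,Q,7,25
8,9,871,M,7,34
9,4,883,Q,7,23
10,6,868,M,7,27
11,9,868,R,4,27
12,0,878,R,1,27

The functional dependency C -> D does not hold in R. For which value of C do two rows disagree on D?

C=M: rows 1, 8, 10 → D = 7, 7, 7 ✓
C=S: rows 2, 3, 6 → D = 3, 3, 3 ✓
C=U: row 4 → D = 4 ✓
C=R: rows 5, 11, 12 → D takes values {1, 4} — violation
C=Q: rows 7, 9 → D = 7, 7 ✓
The only C value with inconsistent D is C=R.

R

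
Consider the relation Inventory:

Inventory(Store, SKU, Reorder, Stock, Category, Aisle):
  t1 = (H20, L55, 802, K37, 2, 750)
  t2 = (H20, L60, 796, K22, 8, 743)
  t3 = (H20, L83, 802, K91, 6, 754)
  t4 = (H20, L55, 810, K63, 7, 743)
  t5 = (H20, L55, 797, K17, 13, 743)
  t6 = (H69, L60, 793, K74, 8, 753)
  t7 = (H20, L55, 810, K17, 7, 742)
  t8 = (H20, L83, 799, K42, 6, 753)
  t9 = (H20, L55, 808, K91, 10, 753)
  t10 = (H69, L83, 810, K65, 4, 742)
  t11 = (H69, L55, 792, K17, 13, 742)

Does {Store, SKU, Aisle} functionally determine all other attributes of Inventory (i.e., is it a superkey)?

No

Rows 4 and 5 have the same {Store, SKU, Aisle} value (Store=H20, SKU=L55, Aisle=743) but are distinct tuples, so {Store, SKU, Aisle} does not determine every attribute — not a superkey.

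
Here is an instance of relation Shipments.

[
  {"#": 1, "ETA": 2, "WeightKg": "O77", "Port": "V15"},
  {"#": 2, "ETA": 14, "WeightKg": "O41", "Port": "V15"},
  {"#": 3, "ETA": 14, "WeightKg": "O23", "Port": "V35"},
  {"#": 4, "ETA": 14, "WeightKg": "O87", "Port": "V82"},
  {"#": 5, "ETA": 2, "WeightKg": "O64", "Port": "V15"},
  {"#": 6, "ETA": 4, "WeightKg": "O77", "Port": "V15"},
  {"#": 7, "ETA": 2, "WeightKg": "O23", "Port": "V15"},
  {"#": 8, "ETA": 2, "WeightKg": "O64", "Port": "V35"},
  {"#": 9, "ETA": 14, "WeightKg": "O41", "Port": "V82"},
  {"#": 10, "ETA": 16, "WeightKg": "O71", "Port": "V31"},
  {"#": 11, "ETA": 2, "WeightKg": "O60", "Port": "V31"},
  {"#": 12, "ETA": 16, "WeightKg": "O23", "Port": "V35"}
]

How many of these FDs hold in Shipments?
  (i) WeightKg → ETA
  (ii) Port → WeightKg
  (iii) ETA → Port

0

(i) WeightKg → ETA: WeightKg=O77: rows 1, 6 → ETA takes values {2, 4} — violation; WeightKg=O23: rows 3, 7, 12 → ETA takes values {14, 2, 16} — violation — fails.
(ii) Port → WeightKg: Port=V15: rows 1, 2, 5, 6, 7 → WeightKg takes values {O77, O41, O64, O23} — violation; Port=V35: rows 3, 8, 12 → WeightKg takes values {O23, O64} — violation; Port=V82: rows 4, 9 → WeightKg takes values {O87, O41} — violation; Port=V31: rows 10, 11 → WeightKg takes values {O71, O60} — violation — fails.
(iii) ETA → Port: ETA=2: rows 1, 5, 7, 8, 11 → Port takes values {V15, V35, V31} — violation; ETA=14: rows 2, 3, 4, 9 → Port takes values {V15, V35, V82} — violation; ETA=16: rows 10, 12 → Port takes values {V31, V35} — violation — fails.
None of the 3 dependencies hold.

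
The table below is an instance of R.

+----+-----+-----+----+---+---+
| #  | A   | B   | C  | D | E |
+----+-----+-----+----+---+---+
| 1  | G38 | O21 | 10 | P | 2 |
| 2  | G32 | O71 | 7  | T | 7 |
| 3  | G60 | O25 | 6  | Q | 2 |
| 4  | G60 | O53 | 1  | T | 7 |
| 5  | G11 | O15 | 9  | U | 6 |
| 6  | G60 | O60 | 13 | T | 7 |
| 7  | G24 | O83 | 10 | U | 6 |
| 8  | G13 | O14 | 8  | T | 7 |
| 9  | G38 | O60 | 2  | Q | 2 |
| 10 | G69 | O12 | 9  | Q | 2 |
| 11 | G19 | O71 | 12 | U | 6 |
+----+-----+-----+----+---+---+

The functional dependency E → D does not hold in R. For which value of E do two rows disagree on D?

E=2: rows 1, 3, 9, 10 → D takes values {P, Q} — violation
E=7: rows 2, 4, 6, 8 → D = T, T, T, T ✓
E=6: rows 5, 7, 11 → D = U, U, U ✓
The only E value with inconsistent D is E=2.

2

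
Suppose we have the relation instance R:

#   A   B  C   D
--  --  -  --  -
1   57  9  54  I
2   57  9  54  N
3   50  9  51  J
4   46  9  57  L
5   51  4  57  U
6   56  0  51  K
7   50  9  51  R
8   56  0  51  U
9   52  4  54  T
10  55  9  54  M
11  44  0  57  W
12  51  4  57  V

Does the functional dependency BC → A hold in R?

(B=9, C=54): rows 1, 2, 10 → A takes values {57, 55} — violation
(B=9, C=51): rows 3, 7 → A = 50, 50 ✓
(B=9, C=57): row 4 → A = 46 ✓
(B=4, C=57): rows 5, 12 → A = 51, 51 ✓
(B=0, C=51): rows 6, 8 → A = 56, 56 ✓
(B=4, C=54): row 9 → A = 52 ✓
(B=0, C=57): row 11 → A = 44 ✓
Two rows agree on BC but differ on A, so BC → A does not hold.

No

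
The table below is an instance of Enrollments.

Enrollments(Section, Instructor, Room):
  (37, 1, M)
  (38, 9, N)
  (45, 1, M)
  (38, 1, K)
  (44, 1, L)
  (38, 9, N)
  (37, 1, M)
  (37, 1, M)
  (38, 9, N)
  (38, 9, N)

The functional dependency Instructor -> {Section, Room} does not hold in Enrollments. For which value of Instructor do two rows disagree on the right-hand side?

1

Instructor=1: 6 rows → {Section,Room} takes values {(37, M), (45, M), (38, K), (44, L)} — violation
Instructor=9: 4 rows → {Section,Room} = (38, N), (38, N), (38, N), (38, N) ✓
The only Instructor value with inconsistent RHS is Instructor=1.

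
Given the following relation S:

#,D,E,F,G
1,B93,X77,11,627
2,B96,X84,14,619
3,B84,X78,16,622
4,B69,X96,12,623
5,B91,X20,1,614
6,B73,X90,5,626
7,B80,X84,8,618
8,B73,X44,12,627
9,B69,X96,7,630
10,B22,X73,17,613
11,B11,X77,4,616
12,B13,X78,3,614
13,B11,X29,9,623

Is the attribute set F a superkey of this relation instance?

Rows 4 and 8 have the same F value F=12 but are distinct tuples, so F does not determine every attribute — not a superkey.

No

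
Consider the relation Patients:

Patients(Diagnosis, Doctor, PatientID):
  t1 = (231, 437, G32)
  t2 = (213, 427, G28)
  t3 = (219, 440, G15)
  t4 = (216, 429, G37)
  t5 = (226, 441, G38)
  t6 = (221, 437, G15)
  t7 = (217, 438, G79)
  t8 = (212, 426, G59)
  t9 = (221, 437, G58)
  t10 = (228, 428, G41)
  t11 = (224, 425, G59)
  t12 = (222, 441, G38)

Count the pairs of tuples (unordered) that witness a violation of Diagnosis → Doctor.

0

Diagnosis=221: all 2 rows agree on Doctor — 0 pairs.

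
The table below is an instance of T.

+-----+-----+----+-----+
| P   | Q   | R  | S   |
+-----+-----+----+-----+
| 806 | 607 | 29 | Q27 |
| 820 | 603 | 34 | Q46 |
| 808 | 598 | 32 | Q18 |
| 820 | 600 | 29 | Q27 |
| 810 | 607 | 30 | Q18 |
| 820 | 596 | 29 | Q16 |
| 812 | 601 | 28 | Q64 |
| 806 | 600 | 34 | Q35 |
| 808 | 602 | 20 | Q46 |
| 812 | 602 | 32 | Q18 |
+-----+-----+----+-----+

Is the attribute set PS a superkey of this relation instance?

Yes

All 10 rows have distinct PS values, so PS → (all attributes) holds and PS is a superkey.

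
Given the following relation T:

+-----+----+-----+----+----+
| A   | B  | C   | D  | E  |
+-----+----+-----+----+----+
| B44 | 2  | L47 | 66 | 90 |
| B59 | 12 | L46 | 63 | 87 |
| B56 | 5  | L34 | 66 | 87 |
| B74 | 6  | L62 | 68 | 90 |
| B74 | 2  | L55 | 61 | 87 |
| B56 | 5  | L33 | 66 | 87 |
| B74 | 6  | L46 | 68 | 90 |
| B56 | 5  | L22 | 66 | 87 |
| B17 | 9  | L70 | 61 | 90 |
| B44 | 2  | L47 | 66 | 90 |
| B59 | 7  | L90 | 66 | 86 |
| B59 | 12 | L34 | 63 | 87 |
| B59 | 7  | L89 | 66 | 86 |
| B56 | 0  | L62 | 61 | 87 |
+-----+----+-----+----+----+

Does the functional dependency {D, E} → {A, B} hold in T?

(D=66, E=90): 2 rows → {A,B} = (B44, 2), (B44, 2) ✓
(D=63, E=87): 2 rows → {A,B} = (B59, 12), (B59, 12) ✓
(D=66, E=87): 3 rows → {A,B} = (B56, 5), (B56, 5), (B56, 5) ✓
(D=68, E=90): 2 rows → {A,B} = (B74, 6), (B74, 6) ✓
(D=61, E=87): 2 rows → {A,B} takes values {(B74, 2), (B56, 0)} — violation
(D=61, E=90): 1 row → {A,B} = (B17, 9) ✓
(D=66, E=86): 2 rows → {A,B} = (B59, 7), (B59, 7) ✓
Two rows agree on {D, E} but differ on {A, B}, so {D, E} → {A, B} does not hold.

No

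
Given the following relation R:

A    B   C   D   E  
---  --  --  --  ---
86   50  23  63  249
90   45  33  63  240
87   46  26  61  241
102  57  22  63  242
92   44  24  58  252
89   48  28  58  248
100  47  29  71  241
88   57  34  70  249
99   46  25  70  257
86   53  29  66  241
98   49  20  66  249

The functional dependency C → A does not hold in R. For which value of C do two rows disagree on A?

C=23: 1 row → A = 86 ✓
C=33: 1 row → A = 90 ✓
C=26: 1 row → A = 87 ✓
C=22: 1 row → A = 102 ✓
C=24: 1 row → A = 92 ✓
C=28: 1 row → A = 89 ✓
C=29: 2 rows → A takes values {100, 86} — violation
C=34: 1 row → A = 88 ✓
C=25: 1 row → A = 99 ✓
C=20: 1 row → A = 98 ✓
The only C value with inconsistent A is C=29.

29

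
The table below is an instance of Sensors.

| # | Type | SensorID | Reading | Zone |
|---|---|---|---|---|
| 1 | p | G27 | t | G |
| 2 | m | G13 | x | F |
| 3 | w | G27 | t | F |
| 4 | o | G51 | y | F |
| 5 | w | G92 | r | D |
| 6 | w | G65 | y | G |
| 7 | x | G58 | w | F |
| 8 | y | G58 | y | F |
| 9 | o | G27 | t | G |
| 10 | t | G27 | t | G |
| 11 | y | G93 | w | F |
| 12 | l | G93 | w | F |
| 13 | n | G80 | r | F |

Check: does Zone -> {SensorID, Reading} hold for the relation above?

Zone=G: rows 1, 6, 9, 10 → {SensorID,Reading} takes values {(G27, t), (G65, y)} — violation
Zone=F: rows 2, 3, 4, 7, 8, 11, 12, 13 → {SensorID,Reading} takes values {(G13, x), (G27, t), (G51, y), (G58, w), (G58, y), (G93, w), (G80, r)} — violation
Zone=D: row 5 → {SensorID,Reading} = (G92, r) ✓
Two rows agree on Zone but differ on {SensorID, Reading}, so Zone -> {SensorID, Reading} does not hold.

No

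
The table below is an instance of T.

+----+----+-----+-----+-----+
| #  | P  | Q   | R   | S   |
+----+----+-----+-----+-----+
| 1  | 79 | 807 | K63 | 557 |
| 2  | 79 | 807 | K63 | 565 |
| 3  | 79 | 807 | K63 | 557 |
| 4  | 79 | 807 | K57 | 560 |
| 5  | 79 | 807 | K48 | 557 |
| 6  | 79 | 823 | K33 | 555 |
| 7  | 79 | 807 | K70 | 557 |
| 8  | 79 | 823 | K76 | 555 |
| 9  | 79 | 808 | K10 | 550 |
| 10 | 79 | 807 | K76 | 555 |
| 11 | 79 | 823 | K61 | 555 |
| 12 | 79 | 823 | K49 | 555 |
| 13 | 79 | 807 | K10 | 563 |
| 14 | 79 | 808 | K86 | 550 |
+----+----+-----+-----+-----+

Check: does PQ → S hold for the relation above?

(P=79, Q=807): rows 1, 2, 3, 4, 5, 7, 10, 13 → S takes values {557, 565, 560, 555, 563} — violation
(P=79, Q=823): rows 6, 8, 11, 12 → S = 555, 555, 555, 555 ✓
(P=79, Q=808): rows 9, 14 → S = 550, 550 ✓
Two rows agree on PQ but differ on S, so PQ → S does not hold.

No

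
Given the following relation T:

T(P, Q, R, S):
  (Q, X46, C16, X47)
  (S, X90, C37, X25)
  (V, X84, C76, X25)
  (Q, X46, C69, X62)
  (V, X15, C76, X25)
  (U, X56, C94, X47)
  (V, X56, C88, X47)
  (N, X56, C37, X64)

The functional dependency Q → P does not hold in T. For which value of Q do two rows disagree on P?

Q=X46: 2 rows → P = Q, Q ✓
Q=X90: 1 row → P = S ✓
Q=X84: 1 row → P = V ✓
Q=X15: 1 row → P = V ✓
Q=X56: 3 rows → P takes values {U, V, N} — violation
The only Q value with inconsistent P is Q=X56.

X56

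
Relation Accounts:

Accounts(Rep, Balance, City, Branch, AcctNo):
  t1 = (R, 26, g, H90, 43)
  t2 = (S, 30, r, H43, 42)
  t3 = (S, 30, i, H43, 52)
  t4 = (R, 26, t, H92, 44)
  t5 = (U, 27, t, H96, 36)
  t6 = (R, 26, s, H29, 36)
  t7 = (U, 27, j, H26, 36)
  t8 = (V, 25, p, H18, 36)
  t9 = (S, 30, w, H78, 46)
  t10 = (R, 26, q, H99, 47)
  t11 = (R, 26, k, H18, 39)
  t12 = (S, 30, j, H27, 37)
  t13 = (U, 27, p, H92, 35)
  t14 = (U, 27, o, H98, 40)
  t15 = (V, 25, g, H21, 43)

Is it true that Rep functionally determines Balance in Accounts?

Rep=R: rows 1, 4, 6, 10, 11 → Balance = 26, 26, 26, 26, 26 ✓
Rep=S: rows 2, 3, 9, 12 → Balance = 30, 30, 30, 30 ✓
Rep=U: rows 5, 7, 13, 14 → Balance = 27, 27, 27, 27 ✓
Rep=V: rows 8, 15 → Balance = 25, 25 ✓
Every Rep value is associated with a single Balance value, so Rep → Balance holds.

Yes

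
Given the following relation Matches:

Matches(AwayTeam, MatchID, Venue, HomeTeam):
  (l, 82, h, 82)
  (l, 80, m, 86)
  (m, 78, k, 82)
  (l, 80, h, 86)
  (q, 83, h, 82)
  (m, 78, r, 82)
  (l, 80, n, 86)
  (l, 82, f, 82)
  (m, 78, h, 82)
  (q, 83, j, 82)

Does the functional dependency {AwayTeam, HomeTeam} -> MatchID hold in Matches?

(AwayTeam=l, HomeTeam=82): 2 rows → MatchID = 82, 82 ✓
(AwayTeam=l, HomeTeam=86): 3 rows → MatchID = 80, 80, 80 ✓
(AwayTeam=m, HomeTeam=82): 3 rows → MatchID = 78, 78, 78 ✓
(AwayTeam=q, HomeTeam=82): 2 rows → MatchID = 83, 83 ✓
Every {AwayTeam, HomeTeam} value is associated with a single MatchID value, so {AwayTeam, HomeTeam} -> MatchID holds.

Yes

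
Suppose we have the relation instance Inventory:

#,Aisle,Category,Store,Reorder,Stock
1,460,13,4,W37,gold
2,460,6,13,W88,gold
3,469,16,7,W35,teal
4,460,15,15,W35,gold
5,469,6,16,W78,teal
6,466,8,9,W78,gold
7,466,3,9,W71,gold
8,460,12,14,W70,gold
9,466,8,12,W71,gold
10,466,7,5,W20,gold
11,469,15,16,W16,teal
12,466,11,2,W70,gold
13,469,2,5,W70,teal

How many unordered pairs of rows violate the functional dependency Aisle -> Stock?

0

Aisle=460: all 4 rows agree on Stock — 0 pairs.
Aisle=469: all 4 rows agree on Stock — 0 pairs.
Aisle=466: all 5 rows agree on Stock — 0 pairs.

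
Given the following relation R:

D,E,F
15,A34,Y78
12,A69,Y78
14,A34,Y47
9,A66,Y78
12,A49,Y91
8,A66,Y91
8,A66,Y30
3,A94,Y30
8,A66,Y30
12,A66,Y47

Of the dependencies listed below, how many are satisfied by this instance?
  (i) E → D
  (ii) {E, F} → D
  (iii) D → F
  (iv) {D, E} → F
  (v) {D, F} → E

(i) E → D: E=A34: 2 rows → D takes values {15, 14} — violation; E=A66: 5 rows → D takes values {9, 8, 12} — violation — fails.
(ii) {E, F} → D: every LHS value maps to a single RHS value — holds.
(iii) D → F: D=12: 3 rows → F takes values {Y78, Y91, Y47} — violation; D=8: 3 rows → F takes values {Y91, Y30} — violation — fails.
(iv) {D, E} → F: (D=8, E=A66): 3 rows → F takes values {Y91, Y30} — violation — fails.
(v) {D, F} → E: every LHS value maps to a single RHS value — holds.
2 of the 5 dependencies hold.

2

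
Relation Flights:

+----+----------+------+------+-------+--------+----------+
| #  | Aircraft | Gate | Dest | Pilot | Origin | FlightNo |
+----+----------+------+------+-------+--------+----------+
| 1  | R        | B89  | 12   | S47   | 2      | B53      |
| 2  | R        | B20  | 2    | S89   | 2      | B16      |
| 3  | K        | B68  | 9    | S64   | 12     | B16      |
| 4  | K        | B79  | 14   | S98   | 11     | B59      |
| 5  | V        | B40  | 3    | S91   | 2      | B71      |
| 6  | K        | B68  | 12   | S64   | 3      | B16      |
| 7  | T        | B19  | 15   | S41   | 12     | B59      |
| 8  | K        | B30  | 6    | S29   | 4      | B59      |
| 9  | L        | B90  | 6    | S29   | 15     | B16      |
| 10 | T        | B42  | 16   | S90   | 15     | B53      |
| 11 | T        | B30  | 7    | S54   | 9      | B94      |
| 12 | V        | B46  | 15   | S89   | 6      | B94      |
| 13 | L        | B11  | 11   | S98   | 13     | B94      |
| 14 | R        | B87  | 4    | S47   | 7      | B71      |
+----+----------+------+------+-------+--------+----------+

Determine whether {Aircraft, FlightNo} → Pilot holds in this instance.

(Aircraft=R, FlightNo=B53): row 1 → Pilot = S47 ✓
(Aircraft=R, FlightNo=B16): row 2 → Pilot = S89 ✓
(Aircraft=K, FlightNo=B16): rows 3, 6 → Pilot = S64, S64 ✓
(Aircraft=K, FlightNo=B59): rows 4, 8 → Pilot takes values {S98, S29} — violation
(Aircraft=V, FlightNo=B71): row 5 → Pilot = S91 ✓
(Aircraft=T, FlightNo=B59): row 7 → Pilot = S41 ✓
(Aircraft=L, FlightNo=B16): row 9 → Pilot = S29 ✓
(Aircraft=T, FlightNo=B53): row 10 → Pilot = S90 ✓
(Aircraft=T, FlightNo=B94): row 11 → Pilot = S54 ✓
(Aircraft=V, FlightNo=B94): row 12 → Pilot = S89 ✓
(Aircraft=L, FlightNo=B94): row 13 → Pilot = S98 ✓
(Aircraft=R, FlightNo=B71): row 14 → Pilot = S47 ✓
Two rows agree on {Aircraft, FlightNo} but differ on Pilot, so {Aircraft, FlightNo} → Pilot does not hold.

No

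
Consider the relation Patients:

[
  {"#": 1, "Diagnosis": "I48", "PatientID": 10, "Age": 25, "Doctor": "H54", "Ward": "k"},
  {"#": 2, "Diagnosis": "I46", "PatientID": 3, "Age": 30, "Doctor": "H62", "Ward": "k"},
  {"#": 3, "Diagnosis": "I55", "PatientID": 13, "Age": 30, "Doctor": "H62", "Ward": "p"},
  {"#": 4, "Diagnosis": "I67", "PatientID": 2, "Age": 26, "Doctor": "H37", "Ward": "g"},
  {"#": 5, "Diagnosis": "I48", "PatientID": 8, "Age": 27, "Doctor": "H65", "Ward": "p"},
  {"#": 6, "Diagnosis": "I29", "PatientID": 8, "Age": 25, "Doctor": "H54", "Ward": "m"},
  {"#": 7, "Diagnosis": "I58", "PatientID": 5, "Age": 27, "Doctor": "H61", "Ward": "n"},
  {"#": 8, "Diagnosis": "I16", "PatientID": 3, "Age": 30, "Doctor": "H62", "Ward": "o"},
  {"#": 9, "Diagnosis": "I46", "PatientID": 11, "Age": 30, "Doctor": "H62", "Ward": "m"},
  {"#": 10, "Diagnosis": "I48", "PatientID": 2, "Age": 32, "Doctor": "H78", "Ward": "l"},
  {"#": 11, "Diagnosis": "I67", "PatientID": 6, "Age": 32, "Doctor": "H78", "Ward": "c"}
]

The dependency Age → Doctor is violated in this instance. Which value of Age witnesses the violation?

27

Age=25: rows 1, 6 → Doctor = H54, H54 ✓
Age=30: rows 2, 3, 8, 9 → Doctor = H62, H62, H62, H62 ✓
Age=26: row 4 → Doctor = H37 ✓
Age=27: rows 5, 7 → Doctor takes values {H65, H61} — violation
Age=32: rows 10, 11 → Doctor = H78, H78 ✓
The only Age value with inconsistent Doctor is Age=27.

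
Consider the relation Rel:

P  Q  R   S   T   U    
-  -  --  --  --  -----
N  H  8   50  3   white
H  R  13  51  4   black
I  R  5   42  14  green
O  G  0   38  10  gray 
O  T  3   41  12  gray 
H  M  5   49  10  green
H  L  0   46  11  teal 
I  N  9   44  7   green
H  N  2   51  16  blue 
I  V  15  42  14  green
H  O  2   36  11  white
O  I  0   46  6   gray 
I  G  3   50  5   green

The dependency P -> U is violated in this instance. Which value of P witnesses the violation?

H

P=N: 1 row → U = white ✓
P=H: 5 rows → U takes values {black, green, teal, blue, white} — violation
P=I: 4 rows → U = green, green, green, green ✓
P=O: 3 rows → U = gray, gray, gray ✓
The only P value with inconsistent U is P=H.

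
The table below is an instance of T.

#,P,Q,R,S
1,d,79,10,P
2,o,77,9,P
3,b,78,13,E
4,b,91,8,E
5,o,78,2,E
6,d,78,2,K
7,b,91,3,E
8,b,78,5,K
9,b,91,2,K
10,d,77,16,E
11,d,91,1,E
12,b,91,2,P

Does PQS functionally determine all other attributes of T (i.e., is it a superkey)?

Rows 4 and 7 have the same PQS value (P=b, Q=91, S=E) but are distinct tuples, so PQS does not determine every attribute — not a superkey.

No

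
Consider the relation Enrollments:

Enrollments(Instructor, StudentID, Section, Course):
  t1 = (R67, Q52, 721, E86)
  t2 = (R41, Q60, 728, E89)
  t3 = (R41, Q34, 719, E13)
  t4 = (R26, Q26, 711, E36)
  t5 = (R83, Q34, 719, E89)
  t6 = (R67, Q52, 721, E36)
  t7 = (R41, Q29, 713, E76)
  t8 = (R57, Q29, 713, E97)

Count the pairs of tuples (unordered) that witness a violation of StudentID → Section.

StudentID=Q52: all 2 rows agree on Section — 0 pairs.
StudentID=Q34: all 2 rows agree on Section — 0 pairs.
StudentID=Q29: all 2 rows agree on Section — 0 pairs.

0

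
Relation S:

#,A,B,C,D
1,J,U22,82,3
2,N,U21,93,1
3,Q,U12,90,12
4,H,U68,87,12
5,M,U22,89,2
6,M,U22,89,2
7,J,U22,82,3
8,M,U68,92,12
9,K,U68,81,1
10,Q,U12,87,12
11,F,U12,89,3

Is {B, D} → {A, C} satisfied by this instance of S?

No

(B=U22, D=3): rows 1, 7 → {A,C} = (J, 82), (J, 82) ✓
(B=U21, D=1): row 2 → {A,C} = (N, 93) ✓
(B=U12, D=12): rows 3, 10 → {A,C} takes values {(Q, 90), (Q, 87)} — violation
(B=U68, D=12): rows 4, 8 → {A,C} takes values {(H, 87), (M, 92)} — violation
(B=U22, D=2): rows 5, 6 → {A,C} = (M, 89), (M, 89) ✓
(B=U68, D=1): row 9 → {A,C} = (K, 81) ✓
(B=U12, D=3): row 11 → {A,C} = (F, 89) ✓
Two rows agree on {B, D} but differ on {A, C}, so {B, D} → {A, C} does not hold.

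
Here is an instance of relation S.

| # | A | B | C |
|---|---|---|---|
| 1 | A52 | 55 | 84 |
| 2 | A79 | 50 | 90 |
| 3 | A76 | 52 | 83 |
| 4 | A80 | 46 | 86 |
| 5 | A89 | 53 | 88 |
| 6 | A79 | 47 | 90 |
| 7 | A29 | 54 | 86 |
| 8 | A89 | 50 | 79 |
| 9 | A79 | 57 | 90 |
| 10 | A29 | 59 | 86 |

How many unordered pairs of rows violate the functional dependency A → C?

1

A=A79: all 3 rows agree on C — 0 pairs.
A=A89: violating pairs (5,8) — 1 pair.
A=A29: all 2 rows agree on C — 0 pairs.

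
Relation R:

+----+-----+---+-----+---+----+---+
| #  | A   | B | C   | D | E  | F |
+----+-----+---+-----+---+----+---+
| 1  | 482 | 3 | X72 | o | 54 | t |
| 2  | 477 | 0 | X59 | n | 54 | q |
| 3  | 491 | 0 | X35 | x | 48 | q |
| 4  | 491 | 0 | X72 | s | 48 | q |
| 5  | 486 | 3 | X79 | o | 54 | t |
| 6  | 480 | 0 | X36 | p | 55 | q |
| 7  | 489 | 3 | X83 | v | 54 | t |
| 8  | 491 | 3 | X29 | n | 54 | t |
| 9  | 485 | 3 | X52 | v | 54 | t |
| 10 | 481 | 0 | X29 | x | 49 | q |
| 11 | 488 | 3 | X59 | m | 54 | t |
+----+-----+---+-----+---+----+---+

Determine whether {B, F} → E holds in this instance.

(B=3, F=t): rows 1, 5, 7, 8, 9, 11 → E = 54, 54, 54, 54, 54, 54 ✓
(B=0, F=q): rows 2, 3, 4, 6, 10 → E takes values {54, 48, 55, 49} — violation
Two rows agree on {B, F} but differ on E, so {B, F} → E does not hold.

No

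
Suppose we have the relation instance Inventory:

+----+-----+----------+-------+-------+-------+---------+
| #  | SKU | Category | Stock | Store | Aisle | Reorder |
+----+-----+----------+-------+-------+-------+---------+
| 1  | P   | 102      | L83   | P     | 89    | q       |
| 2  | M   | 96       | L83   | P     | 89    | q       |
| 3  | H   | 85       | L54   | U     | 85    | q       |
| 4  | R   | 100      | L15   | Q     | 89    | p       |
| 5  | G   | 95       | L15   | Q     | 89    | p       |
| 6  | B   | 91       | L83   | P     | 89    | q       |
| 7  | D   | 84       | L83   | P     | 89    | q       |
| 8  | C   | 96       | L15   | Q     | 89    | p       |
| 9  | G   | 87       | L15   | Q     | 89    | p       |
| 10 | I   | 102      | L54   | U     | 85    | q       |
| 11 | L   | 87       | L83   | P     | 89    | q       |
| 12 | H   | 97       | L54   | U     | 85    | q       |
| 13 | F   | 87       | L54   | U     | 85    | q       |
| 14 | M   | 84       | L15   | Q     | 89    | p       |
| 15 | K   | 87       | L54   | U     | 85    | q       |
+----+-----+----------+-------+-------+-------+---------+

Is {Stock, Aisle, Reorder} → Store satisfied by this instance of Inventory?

(Stock=L83, Aisle=89, Reorder=q): rows 1, 2, 6, 7, 11 → Store = P, P, P, P, P ✓
(Stock=L54, Aisle=85, Reorder=q): rows 3, 10, 12, 13, 15 → Store = U, U, U, U, U ✓
(Stock=L15, Aisle=89, Reorder=p): rows 4, 5, 8, 9, 14 → Store = Q, Q, Q, Q, Q ✓
Every {Stock, Aisle, Reorder} value is associated with a single Store value, so {Stock, Aisle, Reorder} → Store holds.

Yes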